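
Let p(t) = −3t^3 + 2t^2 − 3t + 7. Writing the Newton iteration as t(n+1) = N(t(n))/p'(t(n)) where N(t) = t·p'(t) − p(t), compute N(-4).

p'(t) = −9t^2 + 4t − 3.
N(t) = t·p'(t) − p(t) = t·(−9t^2 + 4t − 3) − (−3t^3 + 2t^2 − 3t + 7) = −6t^3 + 2t^2 − 7.
N(-4) = 409.

409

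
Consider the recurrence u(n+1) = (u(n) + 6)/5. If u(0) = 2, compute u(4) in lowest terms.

u(1) = (2 + 6)/5 = 8/5.
u(2) = ((8/5) + 6)/5 = 38/25.
u(3) = ((38/25) + 6)/5 = 188/125.
u(4) = ((188/125) + 6)/5 = 938/625.

938/625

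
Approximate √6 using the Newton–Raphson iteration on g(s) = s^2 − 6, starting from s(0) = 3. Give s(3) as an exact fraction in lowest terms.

4801/1960

g'(s) = 2s.
g(3) = 3, g'(3) = 6, so s(1) = 3 − 3/6 = 5/2.
g(5/2) = 1/4, g'(5/2) = 5, so s(2) = (5/2) − (1/4)/5 = 49/20.
g(49/20) = 1/400, g'(49/20) = 49/10, so s(3) = (49/20) − (1/400)/(49/10) = 4801/1960.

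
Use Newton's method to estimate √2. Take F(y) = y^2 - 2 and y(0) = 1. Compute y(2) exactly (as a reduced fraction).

F'(y) = 2y.
F(1) = -1, F'(1) = 2, so y(1) = 1 - (-1)/2 = 3/2.
F(3/2) = 1/4, F'(3/2) = 3, so y(2) = (3/2) - (1/4)/3 = 17/12.

17/12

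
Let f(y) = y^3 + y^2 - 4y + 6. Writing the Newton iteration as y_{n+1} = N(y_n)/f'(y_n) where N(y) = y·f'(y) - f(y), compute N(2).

f'(y) = 3y^2 + 2y - 4.
N(y) = y·f'(y) - f(y) = y·(3y^2 + 2y - 4) - (y^3 + y^2 - 4y + 6) = 2y^3 + y^2 - 6.
N(2) = 14.

14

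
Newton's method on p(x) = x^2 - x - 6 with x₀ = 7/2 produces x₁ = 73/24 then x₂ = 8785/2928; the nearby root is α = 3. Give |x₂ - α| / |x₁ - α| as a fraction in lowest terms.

x₁ - α = 73/24 - 3 = 1/24, so |x₁ - α| = 1/24.
x₂ - α = 8785/2928 - 3 = 1/2928, so |x₂ - α| = 1/2928.
Ratio = (1/2928) / (1/24) = 1/122.

1/122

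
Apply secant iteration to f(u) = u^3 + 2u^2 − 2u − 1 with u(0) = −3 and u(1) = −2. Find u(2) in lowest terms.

−17/7

f(−3) = −4, f(−2) = 3. u(2) = (−2) − 3·((−2) − (−3))/(3 − (−4)) = −17/7.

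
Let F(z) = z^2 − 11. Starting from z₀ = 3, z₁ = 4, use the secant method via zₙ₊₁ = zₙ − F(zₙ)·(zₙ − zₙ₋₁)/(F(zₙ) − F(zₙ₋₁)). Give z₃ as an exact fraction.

F(3) = −2, F(4) = 5. z₂ = 4 − 5·(4 − 3)/(5 − (−2)) = 23/7.
F(4) = 5, F(23/7) = −10/49. z₃ = (23/7) − (−10/49)·((23/7) − 4)/((−10/49) − 5) = 169/51.

169/51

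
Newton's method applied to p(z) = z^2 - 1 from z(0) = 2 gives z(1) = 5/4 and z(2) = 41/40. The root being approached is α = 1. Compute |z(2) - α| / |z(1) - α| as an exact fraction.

1/10

z(1) - α = 5/4 - 1 = 1/4, so |z(1) - α| = 1/4.
z(2) - α = 41/40 - 1 = 1/40, so |z(2) - α| = 1/40.
Ratio = (1/40) / (1/4) = 1/10.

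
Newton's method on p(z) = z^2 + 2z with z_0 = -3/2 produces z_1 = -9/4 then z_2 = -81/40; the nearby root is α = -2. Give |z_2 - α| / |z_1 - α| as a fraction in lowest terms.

z_1 - α = -9/4 - (-2) = -9/4 + 2 = -1/4, so |z_1 - α| = 1/4.
z_2 - α = -81/40 - (-2) = -81/40 + 2 = -1/40, so |z_2 - α| = 1/40.
Ratio = (1/40) / (1/4) = 1/10.

1/10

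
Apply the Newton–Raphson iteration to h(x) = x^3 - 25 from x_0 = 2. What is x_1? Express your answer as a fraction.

h'(x) = 3x^2.
h(2) = -17, h'(2) = 12, so x_1 = 2 - (-17)/12 = 41/12.

41/12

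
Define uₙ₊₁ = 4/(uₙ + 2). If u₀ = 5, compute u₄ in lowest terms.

u₁ = 4/(5 + 2) = 4/7.
u₂ = 4/(4/7 + 2) = 14/9.
u₃ = 4/(14/9 + 2) = 9/8.
u₄ = 4/(9/8 + 2) = 32/25.

32/25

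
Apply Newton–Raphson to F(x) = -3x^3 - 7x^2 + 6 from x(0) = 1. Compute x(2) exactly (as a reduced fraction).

172277/215441

F'(x) = -9x^2 - 14x.
F(1) = -4, F'(1) = -23, so x(1) = 1 - (-4)/(-23) = 19/23.
F(19/23) = -5696/12167, F'(19/23) = -9367/529, so x(2) = (19/23) - (-5696/12167)/(-9367/529) = 172277/215441.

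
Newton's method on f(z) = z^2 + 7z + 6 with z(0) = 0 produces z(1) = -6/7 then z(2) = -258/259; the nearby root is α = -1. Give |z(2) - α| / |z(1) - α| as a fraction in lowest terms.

z(1) - α = -6/7 - (-1) = -6/7 + 1 = 1/7, so |z(1) - α| = 1/7.
z(2) - α = -258/259 - (-1) = -258/259 + 1 = 1/259, so |z(2) - α| = 1/259.
Ratio = (1/259) / (1/7) = 1/37.

1/37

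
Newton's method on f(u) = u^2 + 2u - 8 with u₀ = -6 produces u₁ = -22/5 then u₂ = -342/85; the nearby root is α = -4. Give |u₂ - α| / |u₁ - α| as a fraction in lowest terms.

1/17

u₁ - α = -22/5 - (-4) = -22/5 + 4 = -2/5, so |u₁ - α| = 2/5.
u₂ - α = -342/85 - (-4) = -342/85 + 4 = -2/85, so |u₂ - α| = 2/85.
Ratio = (2/85) / (2/5) = 1/17.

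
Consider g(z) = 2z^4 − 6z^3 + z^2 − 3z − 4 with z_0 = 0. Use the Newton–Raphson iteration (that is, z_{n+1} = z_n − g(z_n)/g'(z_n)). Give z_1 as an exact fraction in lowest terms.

−4/3

g'(z) = 8z^3 − 18z^2 + 2z − 3.
g(0) = −4, g'(0) = −3, so z_1 = 0 − (−4)/(−3) = −4/3.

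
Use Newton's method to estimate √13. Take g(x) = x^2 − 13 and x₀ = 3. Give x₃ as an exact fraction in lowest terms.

14159/3927

g'(x) = 2x.
g(3) = −4, g'(3) = 6, so x₁ = 3 − (−4)/6 = 11/3.
g(11/3) = 4/9, g'(11/3) = 22/3, so x₂ = (11/3) − (4/9)/(22/3) = 119/33.
g(119/33) = 4/1089, g'(119/33) = 238/33, so x₃ = (119/33) − (4/1089)/(238/33) = 14159/3927.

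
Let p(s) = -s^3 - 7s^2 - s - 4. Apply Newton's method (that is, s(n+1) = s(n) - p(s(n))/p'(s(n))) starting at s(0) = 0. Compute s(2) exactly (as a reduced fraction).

p'(s) = -3s^2 - 14s - 1.
p(0) = -4, p'(0) = -1, so s(1) = 0 - (-4)/(-1) = -4.
p(-4) = -48, p'(-4) = 7, so s(2) = (-4) - (-48)/7 = 20/7.

20/7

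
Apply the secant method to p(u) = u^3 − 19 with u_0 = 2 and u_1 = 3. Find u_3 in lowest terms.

p(2) = −11, p(3) = 8. u_2 = 3 − 8·(3 − 2)/(8 − (−11)) = 49/19.
p(3) = 8, p(49/19) = −12672/6859. u_3 = (49/19) − (−12672/6859)·((49/19) − 3)/((−12672/6859) − 8) = 22441/8443.

22441/8443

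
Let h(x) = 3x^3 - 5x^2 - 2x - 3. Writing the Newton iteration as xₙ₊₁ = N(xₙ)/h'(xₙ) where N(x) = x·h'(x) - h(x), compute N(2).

h'(x) = 9x^2 - 10x - 2.
N(x) = x·h'(x) - h(x) = x·(9x^2 - 10x - 2) - (3x^3 - 5x^2 - 2x - 3) = 6x^3 - 5x^2 + 3.
N(2) = 31.

31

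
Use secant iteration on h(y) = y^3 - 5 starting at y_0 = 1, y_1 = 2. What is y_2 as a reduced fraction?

11/7

h(1) = -4, h(2) = 3. y_2 = 2 - 3·(2 - 1)/(3 - (-4)) = 11/7.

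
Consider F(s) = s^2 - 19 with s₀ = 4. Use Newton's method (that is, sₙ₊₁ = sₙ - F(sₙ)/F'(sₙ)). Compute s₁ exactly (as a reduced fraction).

35/8

F'(s) = 2s.
F(4) = -3, F'(4) = 8, so s₁ = 4 - (-3)/8 = 35/8.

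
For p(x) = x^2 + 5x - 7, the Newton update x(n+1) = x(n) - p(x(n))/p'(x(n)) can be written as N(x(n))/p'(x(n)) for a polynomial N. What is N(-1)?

8

p'(x) = 2x + 5.
N(x) = x·p'(x) - p(x) = x·(2x + 5) - (x^2 + 5x - 7) = x^2 + 7.
N(-1) = 8.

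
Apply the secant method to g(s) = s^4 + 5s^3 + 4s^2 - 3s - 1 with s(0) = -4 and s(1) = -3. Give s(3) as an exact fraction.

g(-4) = 11, g(-3) = -10. s(2) = (-3) - (-10)·((-3) - (-4))/((-10) - 11) = -73/21.
g(-3) = -10, g(-73/21) = -1214510/194481. s(3) = (-73/21) - (-1214510/194481)·((-73/21) - (-3))/((-1214510/194481) - (-10)) = -31170/7303.

-31170/7303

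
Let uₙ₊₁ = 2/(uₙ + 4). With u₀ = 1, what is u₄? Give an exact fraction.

49/109

u₁ = 2/(1 + 4) = 2/5.
u₂ = 2/(2/5 + 4) = 5/11.
u₃ = 2/(5/11 + 4) = 22/49.
u₄ = 2/(22/49 + 4) = 49/109.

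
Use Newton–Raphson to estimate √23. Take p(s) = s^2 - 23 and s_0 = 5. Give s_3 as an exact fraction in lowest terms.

2649601/552480

p'(s) = 2s.
p(5) = 2, p'(5) = 10, so s_1 = 5 - 2/10 = 24/5.
p(24/5) = 1/25, p'(24/5) = 48/5, so s_2 = (24/5) - (1/25)/(48/5) = 1151/240.
p(1151/240) = 1/57600, p'(1151/240) = 1151/120, so s_3 = (1151/240) - (1/57600)/(1151/120) = 2649601/552480.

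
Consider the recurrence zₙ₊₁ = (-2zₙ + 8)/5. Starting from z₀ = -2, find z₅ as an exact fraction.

z₁ = (-2·(-2) + 8)/5 = 12/5.
z₂ = (-2·(12/5) + 8)/5 = 16/25.
z₃ = (-2·(16/25) + 8)/5 = 168/125.
z₄ = (-2·(168/125) + 8)/5 = 664/625.
z₅ = (-2·(664/625) + 8)/5 = 3672/3125.

3672/3125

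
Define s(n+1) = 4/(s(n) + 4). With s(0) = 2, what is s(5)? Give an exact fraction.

s(1) = 4/(2 + 4) = 2/3.
s(2) = 4/(2/3 + 4) = 6/7.
s(3) = 4/(6/7 + 4) = 14/17.
s(4) = 4/(14/17 + 4) = 34/41.
s(5) = 4/(34/41 + 4) = 82/99.

82/99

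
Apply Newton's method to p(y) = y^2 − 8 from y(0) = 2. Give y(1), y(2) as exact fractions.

y(1) = 3, y(2) = 17/6

p'(y) = 2y.
p(2) = −4, p'(2) = 4, so y(1) = 2 − (−4)/4 = 3.
p(3) = 1, p'(3) = 6, so y(2) = 3 − 1/6 = 17/6.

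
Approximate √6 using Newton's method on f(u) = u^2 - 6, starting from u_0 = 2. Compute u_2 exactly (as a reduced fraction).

49/20

f'(u) = 2u.
f(2) = -2, f'(2) = 4, so u_1 = 2 - (-2)/4 = 5/2.
f(5/2) = 1/4, f'(5/2) = 5, so u_2 = (5/2) - (1/4)/5 = 49/20.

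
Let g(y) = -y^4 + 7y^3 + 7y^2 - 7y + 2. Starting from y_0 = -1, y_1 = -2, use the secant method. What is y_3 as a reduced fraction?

g(-1) = 8, g(-2) = -28. y_2 = (-2) - (-28)·((-2) - (-1))/((-28) - 8) = -11/9.
g(-2) = -28, g(-11/9) = 39368/6561. y_3 = (-11/9) - (39368/6561)·((-11/9) - (-2))/((39368/6561) - (-28)) = -10831/7967.

-10831/7967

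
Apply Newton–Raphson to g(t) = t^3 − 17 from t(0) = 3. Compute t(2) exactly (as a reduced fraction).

g'(t) = 3t^2.
g(3) = 10, g'(3) = 27, so t(1) = 3 − 10/27 = 71/27.
g(71/27) = 23300/19683, g'(71/27) = 5041/243, so t(2) = (71/27) − (23300/19683)/(5041/243) = 1050433/408321.

1050433/408321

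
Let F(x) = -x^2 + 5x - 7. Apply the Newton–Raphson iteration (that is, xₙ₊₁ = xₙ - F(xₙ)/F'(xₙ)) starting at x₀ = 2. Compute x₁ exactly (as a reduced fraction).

F'(x) = -2x + 5.
F(2) = -1, F'(2) = 1, so x₁ = 2 - (-1)/1 = 3.

3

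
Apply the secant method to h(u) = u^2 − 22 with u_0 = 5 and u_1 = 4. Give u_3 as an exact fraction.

61/13

h(5) = 3, h(4) = −6. u_2 = 4 − (−6)·(4 − 5)/((−6) − 3) = 14/3.
h(4) = −6, h(14/3) = −2/9. u_3 = (14/3) − (−2/9)·((14/3) − 4)/((−2/9) − (−6)) = 61/13.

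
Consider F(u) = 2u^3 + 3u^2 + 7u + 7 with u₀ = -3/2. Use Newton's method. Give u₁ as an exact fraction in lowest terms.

-55/46

F'(u) = 6u^2 + 6u + 7.
F(-3/2) = -7/2, F'(-3/2) = 23/2, so u₁ = (-3/2) - (-7/2)/(23/2) = -55/46.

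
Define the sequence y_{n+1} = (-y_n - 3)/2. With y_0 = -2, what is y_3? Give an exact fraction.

y_1 = (-(-2) - 3)/2 = -1/2.
y_2 = (-(-1/2) - 3)/2 = -5/4.
y_3 = (-(-5/4) - 3)/2 = -7/8.

-7/8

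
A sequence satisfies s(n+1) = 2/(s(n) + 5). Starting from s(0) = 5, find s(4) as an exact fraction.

s(1) = 2/(5 + 5) = 1/5.
s(2) = 2/(1/5 + 5) = 5/13.
s(3) = 2/(5/13 + 5) = 13/35.
s(4) = 2/(13/35 + 5) = 35/94.

35/94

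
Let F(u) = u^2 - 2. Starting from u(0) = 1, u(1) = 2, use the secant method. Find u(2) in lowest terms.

4/3

F(1) = -1, F(2) = 2. u(2) = 2 - 2·(2 - 1)/(2 - (-1)) = 4/3.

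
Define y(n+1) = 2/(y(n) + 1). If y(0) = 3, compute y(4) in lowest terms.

y(1) = 2/(3 + 1) = 1/2.
y(2) = 2/(1/2 + 1) = 4/3.
y(3) = 2/(4/3 + 1) = 6/7.
y(4) = 2/(6/7 + 1) = 14/13.

14/13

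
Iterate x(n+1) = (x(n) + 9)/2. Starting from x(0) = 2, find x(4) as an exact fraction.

137/16

x(1) = (2 + 9)/2 = 11/2.
x(2) = ((11/2) + 9)/2 = 29/4.
x(3) = ((29/4) + 9)/2 = 65/8.
x(4) = ((65/8) + 9)/2 = 137/16.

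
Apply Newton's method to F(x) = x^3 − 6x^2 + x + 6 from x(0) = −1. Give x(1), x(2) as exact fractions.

F'(x) = 3x^2 − 12x + 1.
F(−1) = −2, F'(−1) = 16, so x(1) = (−1) − (−2)/16 = −7/8.
F(−7/8) = −71/512, F'(−7/8) = 883/64, so x(2) = (−7/8) − (−71/512)/(883/64) = −3055/3532.

x(1) = −7/8, x(2) = −3055/3532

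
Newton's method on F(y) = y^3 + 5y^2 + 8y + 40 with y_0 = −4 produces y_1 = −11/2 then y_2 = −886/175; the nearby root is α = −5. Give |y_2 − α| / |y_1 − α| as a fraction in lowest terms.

y_1 − α = −11/2 − (−5) = −11/2 + 5 = −1/2, so |y_1 − α| = 1/2.
y_2 − α = −886/175 − (−5) = −886/175 + 5 = −11/175, so |y_2 − α| = 11/175.
Ratio = (11/175) / (1/2) = 22/175.

22/175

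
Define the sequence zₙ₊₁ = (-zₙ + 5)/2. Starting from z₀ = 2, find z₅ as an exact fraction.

z₁ = (-2 + 5)/2 = 3/2.
z₂ = (-(3/2) + 5)/2 = 7/4.
z₃ = (-(7/4) + 5)/2 = 13/8.
z₄ = (-(13/8) + 5)/2 = 27/16.
z₅ = (-(27/16) + 5)/2 = 53/32.

53/32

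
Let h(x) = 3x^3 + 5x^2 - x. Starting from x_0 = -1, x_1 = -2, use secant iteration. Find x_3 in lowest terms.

-464/257

h(-1) = 3, h(-2) = -2. x_2 = (-2) - (-2)·((-2) - (-1))/((-2) - 3) = -8/5.
h(-2) = -2, h(-8/5) = 264/125. x_3 = (-8/5) - (264/125)·((-8/5) - (-2))/((264/125) - (-2)) = -464/257.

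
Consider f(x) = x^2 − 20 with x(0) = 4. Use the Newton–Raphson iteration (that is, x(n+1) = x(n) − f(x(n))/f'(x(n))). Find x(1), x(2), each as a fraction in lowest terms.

x(1) = 9/2, x(2) = 161/36

f'(x) = 2x.
f(4) = −4, f'(4) = 8, so x(1) = 4 − (−4)/8 = 9/2.
f(9/2) = 1/4, f'(9/2) = 9, so x(2) = (9/2) − (1/4)/9 = 161/36.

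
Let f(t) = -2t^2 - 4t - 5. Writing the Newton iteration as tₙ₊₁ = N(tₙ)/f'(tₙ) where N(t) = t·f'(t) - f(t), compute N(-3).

f'(t) = -4t - 4.
N(t) = t·f'(t) - f(t) = t·(-4t - 4) - (-2t^2 - 4t - 5) = -2t^2 + 5.
N(-3) = -13.

-13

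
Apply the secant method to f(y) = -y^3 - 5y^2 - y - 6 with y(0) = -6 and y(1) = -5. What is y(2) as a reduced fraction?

f(-6) = 36, f(-5) = -1. y(2) = (-5) - (-1)·((-5) - (-6))/((-1) - 36) = -186/37.

-186/37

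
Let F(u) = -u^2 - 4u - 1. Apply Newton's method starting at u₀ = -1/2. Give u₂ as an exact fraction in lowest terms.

-15/56

F'(u) = -2u - 4.
F(-1/2) = 3/4, F'(-1/2) = -3, so u₁ = (-1/2) - (3/4)/(-3) = -1/4.
F(-1/4) = -1/16, F'(-1/4) = -7/2, so u₂ = (-1/4) - (-1/16)/(-7/2) = -15/56.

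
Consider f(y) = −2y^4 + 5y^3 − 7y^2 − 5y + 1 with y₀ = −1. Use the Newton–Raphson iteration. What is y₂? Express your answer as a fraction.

−1415/2216

f'(y) = −8y^3 + 15y^2 − 14y − 5.
f(−1) = −8, f'(−1) = 32, so y₁ = (−1) − (−8)/32 = −3/4.
f(−3/4) = −247/128, f'(−3/4) = 277/16, so y₂ = (−3/4) − (−247/128)/(277/16) = −1415/2216.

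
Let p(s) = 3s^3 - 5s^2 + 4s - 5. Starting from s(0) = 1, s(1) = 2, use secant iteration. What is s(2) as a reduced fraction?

13/10

p(1) = -3, p(2) = 7. s(2) = 2 - 7·(2 - 1)/(7 - (-3)) = 13/10.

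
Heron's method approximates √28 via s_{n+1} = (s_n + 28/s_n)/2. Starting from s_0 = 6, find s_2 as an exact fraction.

s_1 = (6 + 28/6)/2 = 16/3.
s_2 = (16/3 + 28/(16/3))/2 = 127/24.

127/24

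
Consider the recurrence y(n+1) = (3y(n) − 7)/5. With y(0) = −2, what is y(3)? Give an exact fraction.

y(1) = (3·(−2) − 7)/5 = −13/5.
y(2) = (3·(−13/5) − 7)/5 = −74/25.
y(3) = (3·(−74/25) − 7)/5 = −397/125.

−397/125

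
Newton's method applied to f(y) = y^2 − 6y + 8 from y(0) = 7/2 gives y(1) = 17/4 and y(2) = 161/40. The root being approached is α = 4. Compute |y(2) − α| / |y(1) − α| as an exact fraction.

y(1) − α = 17/4 − 4 = 1/4, so |y(1) − α| = 1/4.
y(2) − α = 161/40 − 4 = 1/40, so |y(2) − α| = 1/40.
Ratio = (1/40) / (1/4) = 1/10.

1/10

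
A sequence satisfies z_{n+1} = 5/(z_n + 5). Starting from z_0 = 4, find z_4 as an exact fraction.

z_1 = 5/(4 + 5) = 5/9.
z_2 = 5/(5/9 + 5) = 9/10.
z_3 = 5/(9/10 + 5) = 50/59.
z_4 = 5/(50/59 + 5) = 59/69.

59/69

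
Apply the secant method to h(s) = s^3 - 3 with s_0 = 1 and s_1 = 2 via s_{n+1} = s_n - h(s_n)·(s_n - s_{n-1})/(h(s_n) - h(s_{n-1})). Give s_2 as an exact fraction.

9/7

h(1) = -2, h(2) = 5. s_2 = 2 - 5·(2 - 1)/(5 - (-2)) = 9/7.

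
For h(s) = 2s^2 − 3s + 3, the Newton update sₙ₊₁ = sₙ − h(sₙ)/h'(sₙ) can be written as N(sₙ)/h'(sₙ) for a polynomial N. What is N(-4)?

h'(s) = 4s − 3.
N(s) = s·h'(s) − h(s) = s·(4s − 3) − (2s^2 − 3s + 3) = 2s^2 − 3.
N(-4) = 29.

29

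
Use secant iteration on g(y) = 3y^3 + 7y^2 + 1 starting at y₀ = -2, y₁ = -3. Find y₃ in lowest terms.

g(-2) = 5, g(-3) = -17. y₂ = (-3) - (-17)·((-3) - (-2))/((-17) - 5) = -49/22.
g(-3) = -17, g(-49/22) = 27455/10648. y₃ = (-49/22) - (27455/10648)·((-49/22) - (-3))/((27455/10648) - (-17)) = -28561/12263.

-28561/12263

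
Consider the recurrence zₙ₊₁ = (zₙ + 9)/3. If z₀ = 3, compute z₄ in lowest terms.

z₁ = (3 + 9)/3 = 4.
z₂ = (4 + 9)/3 = 13/3.
z₃ = ((13/3) + 9)/3 = 40/9.
z₄ = ((40/9) + 9)/3 = 121/27.

121/27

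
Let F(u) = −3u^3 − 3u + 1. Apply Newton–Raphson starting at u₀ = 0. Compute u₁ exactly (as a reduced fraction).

1/3

F'(u) = −9u^2 − 3.
F(0) = 1, F'(0) = −3, so u₁ = 0 − 1/(−3) = 1/3.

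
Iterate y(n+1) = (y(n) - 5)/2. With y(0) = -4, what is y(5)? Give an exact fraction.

y(1) = ((-4) - 5)/2 = -9/2.
y(2) = ((-9/2) - 5)/2 = -19/4.
y(3) = ((-19/4) - 5)/2 = -39/8.
y(4) = ((-39/8) - 5)/2 = -79/16.
y(5) = ((-79/16) - 5)/2 = -159/32.

-159/32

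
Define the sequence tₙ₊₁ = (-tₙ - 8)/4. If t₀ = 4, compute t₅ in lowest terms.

-411/256

t₁ = (-4 - 8)/4 = -3.
t₂ = (-(-3) - 8)/4 = -5/4.
t₃ = (-(-5/4) - 8)/4 = -27/16.
t₄ = (-(-27/16) - 8)/4 = -101/64.
t₅ = (-(-101/64) - 8)/4 = -411/256.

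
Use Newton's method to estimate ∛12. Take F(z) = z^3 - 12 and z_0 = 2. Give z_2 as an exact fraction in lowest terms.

F'(z) = 3z^2.
F(2) = -4, F'(2) = 12, so z_1 = 2 - (-4)/12 = 7/3.
F(7/3) = 19/27, F'(7/3) = 49/3, so z_2 = (7/3) - (19/27)/(49/3) = 1010/441.

1010/441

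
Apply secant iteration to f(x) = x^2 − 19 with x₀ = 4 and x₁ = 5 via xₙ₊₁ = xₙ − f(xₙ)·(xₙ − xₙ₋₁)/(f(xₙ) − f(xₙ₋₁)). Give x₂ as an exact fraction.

13/3

f(4) = −3, f(5) = 6. x₂ = 5 − 6·(5 − 4)/(6 − (−3)) = 13/3.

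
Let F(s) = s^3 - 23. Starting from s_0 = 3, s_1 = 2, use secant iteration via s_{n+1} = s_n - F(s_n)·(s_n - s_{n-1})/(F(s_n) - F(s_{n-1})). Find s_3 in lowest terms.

5983/2089

F(3) = 4, F(2) = -15. s_2 = 2 - (-15)·(2 - 3)/((-15) - 4) = 53/19.
F(2) = -15, F(53/19) = -8880/6859. s_3 = (53/19) - (-8880/6859)·((53/19) - 2)/((-8880/6859) - (-15)) = 5983/2089.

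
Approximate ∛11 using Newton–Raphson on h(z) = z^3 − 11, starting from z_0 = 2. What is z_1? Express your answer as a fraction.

h'(z) = 3z^2.
h(2) = −3, h'(2) = 12, so z_1 = 2 − (−3)/12 = 9/4.

9/4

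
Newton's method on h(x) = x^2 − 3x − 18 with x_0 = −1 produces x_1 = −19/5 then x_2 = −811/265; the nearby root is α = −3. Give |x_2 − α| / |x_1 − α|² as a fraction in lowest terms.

x_1 − α = −19/5 − (−3) = −19/5 + 3 = −4/5, so |x_1 − α| = 4/5.
x_2 − α = −811/265 − (−3) = −811/265 + 3 = −16/265, so |x_2 − α| = 16/265.
|x_1 − α|² = 16/25.
Ratio = (16/265) / (16/25) = 5/53.

5/53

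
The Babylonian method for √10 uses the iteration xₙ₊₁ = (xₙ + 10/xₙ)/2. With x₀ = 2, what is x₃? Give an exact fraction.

x₁ = (2 + 10/2)/2 = 7/2.
x₂ = (7/2 + 10/(7/2))/2 = 89/28.
x₃ = (89/28 + 10/(89/28))/2 = 15761/4984.

15761/4984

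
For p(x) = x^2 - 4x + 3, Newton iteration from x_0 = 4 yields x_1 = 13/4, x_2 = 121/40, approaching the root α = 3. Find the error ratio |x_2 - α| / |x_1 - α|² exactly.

x_1 - α = 13/4 - 3 = 1/4, so |x_1 - α| = 1/4.
x_2 - α = 121/40 - 3 = 1/40, so |x_2 - α| = 1/40.
|x_1 - α|² = 1/16.
Ratio = (1/40) / (1/16) = 2/5.

2/5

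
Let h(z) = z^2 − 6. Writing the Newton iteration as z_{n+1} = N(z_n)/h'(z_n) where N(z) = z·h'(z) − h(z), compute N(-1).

h'(z) = 2z.
N(z) = z·h'(z) − h(z) = z·(2z) − (z^2 − 6) = z^2 + 6.
N(-1) = 7.

7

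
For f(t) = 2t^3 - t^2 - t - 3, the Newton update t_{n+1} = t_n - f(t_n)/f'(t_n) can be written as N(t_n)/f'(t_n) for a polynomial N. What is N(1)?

f'(t) = 6t^2 - 2t - 1.
N(t) = t·f'(t) - f(t) = t·(6t^2 - 2t - 1) - (2t^3 - t^2 - t - 3) = 4t^3 - t^2 + 3.
N(1) = 6.

6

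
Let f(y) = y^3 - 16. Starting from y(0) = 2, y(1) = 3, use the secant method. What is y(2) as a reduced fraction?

46/19

f(2) = -8, f(3) = 11. y(2) = 3 - 11·(3 - 2)/(11 - (-8)) = 46/19.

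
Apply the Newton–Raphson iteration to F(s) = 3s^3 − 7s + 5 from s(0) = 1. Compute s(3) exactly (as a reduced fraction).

−4817/1406

F'(s) = 9s^2 − 7.
F(1) = 1, F'(1) = 2, so s(1) = 1 − 1/2 = 1/2.
F(1/2) = 15/8, F'(1/2) = −19/4, so s(2) = (1/2) − (15/8)/(−19/4) = 17/19.
F(17/19) = 6075/6859, F'(17/19) = 74/361, so s(3) = (17/19) − (6075/6859)/(74/361) = −4817/1406.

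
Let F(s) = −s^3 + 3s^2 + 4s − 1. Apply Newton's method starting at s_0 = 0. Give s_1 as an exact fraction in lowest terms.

F'(s) = −3s^2 + 6s + 4.
F(0) = −1, F'(0) = 4, so s_1 = 0 − (−1)/4 = 1/4.

1/4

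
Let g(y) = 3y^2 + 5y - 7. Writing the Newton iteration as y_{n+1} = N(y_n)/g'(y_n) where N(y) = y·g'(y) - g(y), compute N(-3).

34

g'(y) = 6y + 5.
N(y) = y·g'(y) - g(y) = y·(6y + 5) - (3y^2 + 5y - 7) = 3y^2 + 7.
N(-3) = 34.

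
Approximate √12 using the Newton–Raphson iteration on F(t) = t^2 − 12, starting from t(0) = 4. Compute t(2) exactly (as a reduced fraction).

F'(t) = 2t.
F(4) = 4, F'(4) = 8, so t(1) = 4 − 4/8 = 7/2.
F(7/2) = 1/4, F'(7/2) = 7, so t(2) = (7/2) − (1/4)/7 = 97/28.

97/28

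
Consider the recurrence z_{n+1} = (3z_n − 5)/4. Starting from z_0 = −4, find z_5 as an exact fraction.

z_1 = (3·(−4) − 5)/4 = −17/4.
z_2 = (3·(−17/4) − 5)/4 = −71/16.
z_3 = (3·(−71/16) − 5)/4 = −293/64.
z_4 = (3·(−293/64) − 5)/4 = −1199/256.
z_5 = (3·(−1199/256) − 5)/4 = −4877/1024.

−4877/1024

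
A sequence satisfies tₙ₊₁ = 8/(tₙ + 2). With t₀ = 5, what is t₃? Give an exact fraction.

t₁ = 8/(5 + 2) = 8/7.
t₂ = 8/(8/7 + 2) = 28/11.
t₃ = 8/(28/11 + 2) = 44/25.

44/25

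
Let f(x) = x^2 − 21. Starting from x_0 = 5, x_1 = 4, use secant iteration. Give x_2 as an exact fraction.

f(5) = 4, f(4) = −5. x_2 = 4 − (−5)·(4 − 5)/((−5) − 4) = 41/9.

41/9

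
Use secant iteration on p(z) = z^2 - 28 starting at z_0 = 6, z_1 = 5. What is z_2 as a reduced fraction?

p(6) = 8, p(5) = -3. z_2 = 5 - (-3)·(5 - 6)/((-3) - 8) = 58/11.

58/11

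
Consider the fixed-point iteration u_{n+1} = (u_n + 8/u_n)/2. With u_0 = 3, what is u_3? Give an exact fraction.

u_1 = (3 + 8/3)/2 = 17/6.
u_2 = (17/6 + 8/(17/6))/2 = 577/204.
u_3 = (577/204 + 8/(577/204))/2 = 665857/235416.

665857/235416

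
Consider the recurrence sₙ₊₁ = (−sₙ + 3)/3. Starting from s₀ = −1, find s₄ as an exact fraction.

s₁ = (−(−1) + 3)/3 = 4/3.
s₂ = (−(4/3) + 3)/3 = 5/9.
s₃ = (−(5/9) + 3)/3 = 22/27.
s₄ = (−(22/27) + 3)/3 = 59/81.

59/81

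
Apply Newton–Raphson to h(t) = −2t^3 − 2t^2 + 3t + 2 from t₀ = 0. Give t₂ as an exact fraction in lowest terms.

h'(t) = −6t^2 − 4t + 3.
h(0) = 2, h'(0) = 3, so t₁ = 0 − 2/3 = −2/3.
h(−2/3) = −8/27, h'(−2/3) = 3, so t₂ = (−2/3) − (−8/27)/3 = −46/81.

−46/81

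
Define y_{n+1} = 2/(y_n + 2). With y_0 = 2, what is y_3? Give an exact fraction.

5/7

y_1 = 2/(2 + 2) = 1/2.
y_2 = 2/(1/2 + 2) = 4/5.
y_3 = 2/(4/5 + 2) = 5/7.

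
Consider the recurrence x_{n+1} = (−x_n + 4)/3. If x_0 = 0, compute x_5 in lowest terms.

244/243

x_1 = (−0 + 4)/3 = 4/3.
x_2 = (−(4/3) + 4)/3 = 8/9.
x_3 = (−(8/9) + 4)/3 = 28/27.
x_4 = (−(28/27) + 4)/3 = 80/81.
x_5 = (−(80/81) + 4)/3 = 244/243.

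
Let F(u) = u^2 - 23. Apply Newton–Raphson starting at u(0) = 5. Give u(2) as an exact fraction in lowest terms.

1151/240

F'(u) = 2u.
F(5) = 2, F'(5) = 10, so u(1) = 5 - 2/10 = 24/5.
F(24/5) = 1/25, F'(24/5) = 48/5, so u(2) = (24/5) - (1/25)/(48/5) = 1151/240.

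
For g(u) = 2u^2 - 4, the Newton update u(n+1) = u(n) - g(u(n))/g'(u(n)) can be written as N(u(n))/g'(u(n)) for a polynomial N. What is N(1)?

g'(u) = 4u.
N(u) = u·g'(u) - g(u) = u·(4u) - (2u^2 - 4) = 2u^2 + 4.
N(1) = 6.

6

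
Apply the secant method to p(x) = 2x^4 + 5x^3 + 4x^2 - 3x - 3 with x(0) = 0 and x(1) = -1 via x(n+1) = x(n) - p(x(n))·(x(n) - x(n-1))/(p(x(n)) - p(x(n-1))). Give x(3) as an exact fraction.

p(0) = -3, p(-1) = 1. x(2) = (-1) - 1·((-1) - 0)/(1 - (-3)) = -3/4.
p(-1) = 1, p(-3/4) = 3/128. x(3) = (-3/4) - (3/128)·((-3/4) - (-1))/((3/128) - 1) = -93/125.

-93/125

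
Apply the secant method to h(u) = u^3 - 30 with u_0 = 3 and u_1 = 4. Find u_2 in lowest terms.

114/37

h(3) = -3, h(4) = 34. u_2 = 4 - 34·(4 - 3)/(34 - (-3)) = 114/37.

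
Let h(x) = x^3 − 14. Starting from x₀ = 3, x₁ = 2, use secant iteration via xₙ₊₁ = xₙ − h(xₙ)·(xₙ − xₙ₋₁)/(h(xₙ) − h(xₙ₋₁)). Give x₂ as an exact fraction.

44/19

h(3) = 13, h(2) = −6. x₂ = 2 − (−6)·(2 − 3)/((−6) − 13) = 44/19.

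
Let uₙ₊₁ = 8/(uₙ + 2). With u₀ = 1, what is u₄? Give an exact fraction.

u₁ = 8/(1 + 2) = 8/3.
u₂ = 8/(8/3 + 2) = 12/7.
u₃ = 8/(12/7 + 2) = 28/13.
u₄ = 8/(28/13 + 2) = 52/27.

52/27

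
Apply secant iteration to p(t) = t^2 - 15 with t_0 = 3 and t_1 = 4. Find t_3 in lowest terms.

p(3) = -6, p(4) = 1. t_2 = 4 - 1·(4 - 3)/(1 - (-6)) = 27/7.
p(4) = 1, p(27/7) = -6/49. t_3 = (27/7) - (-6/49)·((27/7) - 4)/((-6/49) - 1) = 213/55.

213/55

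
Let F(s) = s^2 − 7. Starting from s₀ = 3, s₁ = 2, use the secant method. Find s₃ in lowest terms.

61/23

F(3) = 2, F(2) = −3. s₂ = 2 − (−3)·(2 − 3)/((−3) − 2) = 13/5.
F(2) = −3, F(13/5) = −6/25. s₃ = (13/5) − (−6/25)·((13/5) − 2)/((−6/25) − (−3)) = 61/23.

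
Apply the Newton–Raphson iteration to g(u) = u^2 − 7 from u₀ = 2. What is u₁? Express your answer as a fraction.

g'(u) = 2u.
g(2) = −3, g'(2) = 4, so u₁ = 2 − (−3)/4 = 11/4.

11/4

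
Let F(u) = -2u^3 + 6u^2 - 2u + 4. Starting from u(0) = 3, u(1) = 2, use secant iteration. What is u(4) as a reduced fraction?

F(3) = -2, F(2) = 8. u(2) = 2 - 8·(2 - 3)/(8 - (-2)) = 14/5.
F(2) = 8, F(14/5) = 192/125. u(3) = (14/5) - (192/125)·((14/5) - 2)/((192/125) - 8) = 302/101.
F(14/5) = 192/125, F(302/101) = -1857792/1030301. u(4) = (302/101) - (-1857792/1030301)·((302/101) - (14/5))/((-1857792/1030301) - (192/125)) = 6467302/2239801.

6467302/2239801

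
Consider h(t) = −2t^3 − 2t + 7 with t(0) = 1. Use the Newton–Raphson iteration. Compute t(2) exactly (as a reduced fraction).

h'(t) = −6t^2 − 2.
h(1) = 3, h'(1) = −8, so t(1) = 1 − 3/(−8) = 11/8.
h(11/8) = −243/256, h'(11/8) = −427/32, so t(2) = (11/8) − (−243/256)/(−427/32) = 2227/1708.

2227/1708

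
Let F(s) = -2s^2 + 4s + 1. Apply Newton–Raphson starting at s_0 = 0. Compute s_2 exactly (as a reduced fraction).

F'(s) = -4s + 4.
F(0) = 1, F'(0) = 4, so s_1 = 0 - 1/4 = -1/4.
F(-1/4) = -1/8, F'(-1/4) = 5, so s_2 = (-1/4) - (-1/8)/5 = -9/40.

-9/40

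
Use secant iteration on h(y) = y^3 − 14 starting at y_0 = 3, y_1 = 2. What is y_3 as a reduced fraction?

2045/842

h(3) = 13, h(2) = −6. y_2 = 2 − (−6)·(2 − 3)/((−6) − 13) = 44/19.
h(2) = −6, h(44/19) = −10842/6859. y_3 = (44/19) − (−10842/6859)·((44/19) − 2)/((−10842/6859) − (−6)) = 2045/842.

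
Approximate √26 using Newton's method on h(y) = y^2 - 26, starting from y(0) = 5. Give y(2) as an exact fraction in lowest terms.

h'(y) = 2y.
h(5) = -1, h'(5) = 10, so y(1) = 5 - (-1)/10 = 51/10.
h(51/10) = 1/100, h'(51/10) = 51/5, so y(2) = (51/10) - (1/100)/(51/5) = 5201/1020.

5201/1020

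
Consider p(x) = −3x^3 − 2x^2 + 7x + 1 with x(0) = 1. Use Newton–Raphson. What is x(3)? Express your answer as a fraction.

8646681/6599054

p'(x) = −9x^2 − 4x + 7.
p(1) = 3, p'(1) = −6, so x(1) = 1 − 3/(−6) = 3/2.
p(3/2) = −25/8, p'(3/2) = −77/4, so x(2) = (3/2) − (−25/8)/(−77/4) = 103/77.
p(103/77) = −180625/456533, p'(103/77) = −85702/5929, so x(3) = (103/77) − (−180625/456533)/(−85702/5929) = 8646681/6599054.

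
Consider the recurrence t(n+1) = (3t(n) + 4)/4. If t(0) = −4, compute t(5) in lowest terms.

t(1) = (3·(−4) + 4)/4 = −2.
t(2) = (3·(−2) + 4)/4 = −1/2.
t(3) = (3·(−1/2) + 4)/4 = 5/8.
t(4) = (3·(5/8) + 4)/4 = 47/32.
t(5) = (3·(47/32) + 4)/4 = 269/128.

269/128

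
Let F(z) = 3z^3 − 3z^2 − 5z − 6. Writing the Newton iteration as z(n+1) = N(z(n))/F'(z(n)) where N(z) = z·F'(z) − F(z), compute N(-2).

−54

F'(z) = 9z^2 − 6z − 5.
N(z) = z·F'(z) − F(z) = z·(9z^2 − 6z − 5) − (3z^3 − 3z^2 − 5z − 6) = 6z^3 − 3z^2 + 6.
N(-2) = −54.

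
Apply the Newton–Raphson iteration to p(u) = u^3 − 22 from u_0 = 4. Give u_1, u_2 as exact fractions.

p'(u) = 3u^2.
p(4) = 42, p'(4) = 48, so u_1 = 4 − 42/48 = 25/8.
p(25/8) = 4361/512, p'(25/8) = 1875/64, so u_2 = (25/8) − (4361/512)/(1875/64) = 21257/7500.

u_1 = 25/8, u_2 = 21257/7500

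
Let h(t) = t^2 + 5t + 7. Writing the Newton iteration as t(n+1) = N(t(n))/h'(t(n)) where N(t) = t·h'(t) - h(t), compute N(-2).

-3

h'(t) = 2t + 5.
N(t) = t·h'(t) - h(t) = t·(2t + 5) - (t^2 + 5t + 7) = t^2 - 7.
N(-2) = -3.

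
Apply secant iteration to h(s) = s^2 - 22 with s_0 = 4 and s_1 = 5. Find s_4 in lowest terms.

1909/407

h(4) = -6, h(5) = 3. s_2 = 5 - 3·(5 - 4)/(3 - (-6)) = 14/3.
h(5) = 3, h(14/3) = -2/9. s_3 = (14/3) - (-2/9)·((14/3) - 5)/((-2/9) - 3) = 136/29.
h(14/3) = -2/9, h(136/29) = -6/841. s_4 = (136/29) - (-6/841)·((136/29) - (14/3))/((-6/841) - (-2/9)) = 1909/407.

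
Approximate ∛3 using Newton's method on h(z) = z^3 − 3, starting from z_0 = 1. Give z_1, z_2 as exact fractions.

h'(z) = 3z^2.
h(1) = −2, h'(1) = 3, so z_1 = 1 − (−2)/3 = 5/3.
h(5/3) = 44/27, h'(5/3) = 25/3, so z_2 = (5/3) − (44/27)/(25/3) = 331/225.

z_1 = 5/3, z_2 = 331/225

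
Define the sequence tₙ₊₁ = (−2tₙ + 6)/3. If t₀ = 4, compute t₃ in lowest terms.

10/27

t₁ = (−2·4 + 6)/3 = −2/3.
t₂ = (−2·(−2/3) + 6)/3 = 22/9.
t₃ = (−2·(22/9) + 6)/3 = 10/27.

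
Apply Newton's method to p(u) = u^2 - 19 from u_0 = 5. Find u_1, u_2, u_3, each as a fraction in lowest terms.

u_1 = 22/5, u_2 = 959/220, u_3 = 1839281/421960

p'(u) = 2u.
p(5) = 6, p'(5) = 10, so u_1 = 5 - 6/10 = 22/5.
p(22/5) = 9/25, p'(22/5) = 44/5, so u_2 = (22/5) - (9/25)/(44/5) = 959/220.
p(959/220) = 81/48400, p'(959/220) = 959/110, so u_3 = (959/220) - (81/48400)/(959/110) = 1839281/421960.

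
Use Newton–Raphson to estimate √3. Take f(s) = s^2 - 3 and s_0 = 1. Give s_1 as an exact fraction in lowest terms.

2

f'(s) = 2s.
f(1) = -2, f'(1) = 2, so s_1 = 1 - (-2)/2 = 2.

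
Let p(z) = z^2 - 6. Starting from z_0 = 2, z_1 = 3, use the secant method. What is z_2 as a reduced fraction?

12/5

p(2) = -2, p(3) = 3. z_2 = 3 - 3·(3 - 2)/(3 - (-2)) = 12/5.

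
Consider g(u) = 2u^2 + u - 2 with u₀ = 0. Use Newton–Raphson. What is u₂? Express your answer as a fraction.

g'(u) = 4u + 1.
g(0) = -2, g'(0) = 1, so u₁ = 0 - (-2)/1 = 2.
g(2) = 8, g'(2) = 9, so u₂ = 2 - 8/9 = 10/9.

10/9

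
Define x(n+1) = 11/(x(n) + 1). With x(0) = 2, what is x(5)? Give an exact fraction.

x(1) = 11/(2 + 1) = 11/3.
x(2) = 11/(11/3 + 1) = 33/14.
x(3) = 11/(33/14 + 1) = 154/47.
x(4) = 11/(154/47 + 1) = 517/201.
x(5) = 11/(517/201 + 1) = 2211/718.

2211/718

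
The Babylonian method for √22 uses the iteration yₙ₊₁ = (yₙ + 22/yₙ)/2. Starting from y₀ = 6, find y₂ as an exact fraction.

y₁ = (6 + 22/6)/2 = 29/6.
y₂ = (29/6 + 22/(29/6))/2 = 1633/348.

1633/348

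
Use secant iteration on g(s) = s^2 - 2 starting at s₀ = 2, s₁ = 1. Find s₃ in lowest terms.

10/7

g(2) = 2, g(1) = -1. s₂ = 1 - (-1)·(1 - 2)/((-1) - 2) = 4/3.
g(1) = -1, g(4/3) = -2/9. s₃ = (4/3) - (-2/9)·((4/3) - 1)/((-2/9) - (-1)) = 10/7.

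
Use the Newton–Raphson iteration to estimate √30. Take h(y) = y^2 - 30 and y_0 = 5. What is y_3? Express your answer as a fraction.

116161/21208

h'(y) = 2y.
h(5) = -5, h'(5) = 10, so y_1 = 5 - (-5)/10 = 11/2.
h(11/2) = 1/4, h'(11/2) = 11, so y_2 = (11/2) - (1/4)/11 = 241/44.
h(241/44) = 1/1936, h'(241/44) = 241/22, so y_3 = (241/44) - (1/1936)/(241/22) = 116161/21208.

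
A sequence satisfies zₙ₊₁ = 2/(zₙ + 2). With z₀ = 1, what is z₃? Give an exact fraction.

z₁ = 2/(1 + 2) = 2/3.
z₂ = 2/(2/3 + 2) = 3/4.
z₃ = 2/(3/4 + 2) = 8/11.

8/11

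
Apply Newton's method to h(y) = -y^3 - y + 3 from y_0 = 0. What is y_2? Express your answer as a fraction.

h'(y) = -3y^2 - 1.
h(0) = 3, h'(0) = -1, so y_1 = 0 - 3/(-1) = 3.
h(3) = -27, h'(3) = -28, so y_2 = 3 - (-27)/(-28) = 57/28.

57/28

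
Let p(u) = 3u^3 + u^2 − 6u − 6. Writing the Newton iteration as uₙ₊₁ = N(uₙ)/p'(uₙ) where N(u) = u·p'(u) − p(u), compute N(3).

177

p'(u) = 9u^2 + 2u − 6.
N(u) = u·p'(u) − p(u) = u·(9u^2 + 2u − 6) − (3u^3 + u^2 − 6u − 6) = 6u^3 + u^2 + 6.
N(3) = 177.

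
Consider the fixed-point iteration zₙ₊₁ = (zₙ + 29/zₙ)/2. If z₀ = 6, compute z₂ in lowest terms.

z₁ = (6 + 29/6)/2 = 65/12.
z₂ = (65/12 + 29/(65/12))/2 = 8401/1560.

8401/1560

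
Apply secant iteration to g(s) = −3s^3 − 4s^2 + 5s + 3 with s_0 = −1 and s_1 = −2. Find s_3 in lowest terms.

g(−1) = −3, g(−2) = 1. s_2 = (−2) − 1·((−2) − (−1))/(1 − (−3)) = −7/4.
g(−2) = 1, g(−7/4) = −123/64. s_3 = (−7/4) − (−123/64)·((−7/4) − (−2))/((−123/64) − 1) = −358/187.

−358/187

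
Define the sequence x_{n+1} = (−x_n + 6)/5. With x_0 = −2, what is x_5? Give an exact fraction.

x_1 = (−(−2) + 6)/5 = 8/5.
x_2 = (−(8/5) + 6)/5 = 22/25.
x_3 = (−(22/25) + 6)/5 = 128/125.
x_4 = (−(128/125) + 6)/5 = 622/625.
x_5 = (−(622/625) + 6)/5 = 3128/3125.

3128/3125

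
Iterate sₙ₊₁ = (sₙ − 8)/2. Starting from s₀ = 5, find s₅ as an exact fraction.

−243/32

s₁ = (5 − 8)/2 = −3/2.
s₂ = ((−3/2) − 8)/2 = −19/4.
s₃ = ((−19/4) − 8)/2 = −51/8.
s₄ = ((−51/8) − 8)/2 = −115/16.
s₅ = ((−115/16) − 8)/2 = −243/32.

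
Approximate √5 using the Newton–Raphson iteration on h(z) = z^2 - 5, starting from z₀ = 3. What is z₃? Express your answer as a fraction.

h'(z) = 2z.
h(3) = 4, h'(3) = 6, so z₁ = 3 - 4/6 = 7/3.
h(7/3) = 4/9, h'(7/3) = 14/3, so z₂ = (7/3) - (4/9)/(14/3) = 47/21.
h(47/21) = 4/441, h'(47/21) = 94/21, so z₃ = (47/21) - (4/441)/(94/21) = 2207/987.

2207/987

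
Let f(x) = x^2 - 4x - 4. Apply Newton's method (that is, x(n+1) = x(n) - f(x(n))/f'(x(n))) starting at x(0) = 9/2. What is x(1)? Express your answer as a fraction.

97/20

f'(x) = 2x - 4.
f(9/2) = -7/4, f'(9/2) = 5, so x(1) = (9/2) - (-7/4)/5 = 97/20.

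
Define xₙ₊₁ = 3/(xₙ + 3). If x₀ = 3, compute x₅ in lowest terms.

x₁ = 3/(3 + 3) = 1/2.
x₂ = 3/(1/2 + 3) = 6/7.
x₃ = 3/(6/7 + 3) = 7/9.
x₄ = 3/(7/9 + 3) = 27/34.
x₅ = 3/(27/34 + 3) = 34/43.

34/43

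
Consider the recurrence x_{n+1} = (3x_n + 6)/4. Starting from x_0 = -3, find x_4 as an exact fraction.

x_1 = (3·(-3) + 6)/4 = -3/4.
x_2 = (3·(-3/4) + 6)/4 = 15/16.
x_3 = (3·(15/16) + 6)/4 = 141/64.
x_4 = (3·(141/64) + 6)/4 = 807/256.

807/256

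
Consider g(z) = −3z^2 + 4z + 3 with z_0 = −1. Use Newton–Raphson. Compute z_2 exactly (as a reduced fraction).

g'(z) = −6z + 4.
g(−1) = −4, g'(−1) = 10, so z_1 = (−1) − (−4)/10 = −3/5.
g(−3/5) = −12/25, g'(−3/5) = 38/5, so z_2 = (−3/5) − (−12/25)/(38/5) = −51/95.

−51/95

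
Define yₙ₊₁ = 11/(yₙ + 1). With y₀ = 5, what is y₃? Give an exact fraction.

187/83

y₁ = 11/(5 + 1) = 11/6.
y₂ = 11/(11/6 + 1) = 66/17.
y₃ = 11/(66/17 + 1) = 187/83.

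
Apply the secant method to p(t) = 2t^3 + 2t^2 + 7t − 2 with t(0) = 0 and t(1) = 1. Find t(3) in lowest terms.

338/1427

p(0) = −2, p(1) = 9. t(2) = 1 − 9·(1 − 0)/(9 − (−2)) = 2/11.
p(1) = 9, p(2/11) = −864/1331. t(3) = (2/11) − (−864/1331)·((2/11) − 1)/((−864/1331) − 9) = 338/1427.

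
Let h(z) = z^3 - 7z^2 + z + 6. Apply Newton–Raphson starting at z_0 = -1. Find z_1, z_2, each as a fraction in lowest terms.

h'(z) = 3z^2 - 14z + 1.
h(-1) = -3, h'(-1) = 18, so z_1 = (-1) - (-3)/18 = -5/6.
h(-5/6) = -59/216, h'(-5/6) = 59/4, so z_2 = (-5/6) - (-59/216)/(59/4) = -22/27.

z_1 = -5/6, z_2 = -22/27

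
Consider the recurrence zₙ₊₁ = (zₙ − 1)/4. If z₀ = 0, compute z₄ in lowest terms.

z₁ = (0 − 1)/4 = −1/4.
z₂ = ((−1/4) − 1)/4 = −5/16.
z₃ = ((−5/16) − 1)/4 = −21/64.
z₄ = ((−21/64) − 1)/4 = −85/256.

−85/256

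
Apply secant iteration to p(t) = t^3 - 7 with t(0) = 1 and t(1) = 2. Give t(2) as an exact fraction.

13/7

p(1) = -6, p(2) = 1. t(2) = 2 - 1·(2 - 1)/(1 - (-6)) = 13/7.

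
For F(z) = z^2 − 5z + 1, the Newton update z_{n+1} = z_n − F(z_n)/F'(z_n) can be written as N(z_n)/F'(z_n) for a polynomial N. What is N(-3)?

8

F'(z) = 2z − 5.
N(z) = z·F'(z) − F(z) = z·(2z − 5) − (z^2 − 5z + 1) = z^2 − 1.
N(-3) = 8.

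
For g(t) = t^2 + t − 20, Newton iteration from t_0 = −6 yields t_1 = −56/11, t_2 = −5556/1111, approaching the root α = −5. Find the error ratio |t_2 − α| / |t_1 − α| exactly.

1/101

t_1 − α = −56/11 − (−5) = −56/11 + 5 = −1/11, so |t_1 − α| = 1/11.
t_2 − α = −5556/1111 − (−5) = −5556/1111 + 5 = −1/1111, so |t_2 − α| = 1/1111.
Ratio = (1/1111) / (1/11) = 1/101.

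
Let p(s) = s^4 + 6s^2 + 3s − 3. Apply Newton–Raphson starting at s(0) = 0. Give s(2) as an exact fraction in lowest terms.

p'(s) = 4s^3 + 12s + 3.
p(0) = −3, p'(0) = 3, so s(1) = 0 − (−3)/3 = 1.
p(1) = 7, p'(1) = 19, so s(2) = 1 − 7/19 = 12/19.

12/19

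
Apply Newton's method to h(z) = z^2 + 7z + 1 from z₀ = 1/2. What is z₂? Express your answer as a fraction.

−1015/6976

h'(z) = 2z + 7.
h(1/2) = 19/4, h'(1/2) = 8, so z₁ = (1/2) − (19/4)/8 = −3/32.
h(−3/32) = 361/1024, h'(−3/32) = 109/16, so z₂ = (−3/32) − (361/1024)/(109/16) = −1015/6976.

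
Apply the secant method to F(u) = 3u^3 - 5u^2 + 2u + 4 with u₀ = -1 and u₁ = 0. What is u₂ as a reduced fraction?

F(-1) = -6, F(0) = 4. u₂ = 0 - 4·(0 - (-1))/(4 - (-6)) = -2/5.

-2/5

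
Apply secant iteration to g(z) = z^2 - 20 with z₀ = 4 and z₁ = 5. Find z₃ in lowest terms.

g(4) = -4, g(5) = 5. z₂ = 5 - 5·(5 - 4)/(5 - (-4)) = 40/9.
g(5) = 5, g(40/9) = -20/81. z₃ = (40/9) - (-20/81)·((40/9) - 5)/((-20/81) - 5) = 76/17.

76/17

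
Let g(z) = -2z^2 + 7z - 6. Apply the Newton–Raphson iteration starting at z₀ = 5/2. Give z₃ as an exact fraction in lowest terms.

1021/510

g'(z) = -4z + 7.
g(5/2) = -1, g'(5/2) = -3, so z₁ = (5/2) - (-1)/(-3) = 13/6.
g(13/6) = -2/9, g'(13/6) = -5/3, so z₂ = (13/6) - (-2/9)/(-5/3) = 61/30.
g(61/30) = -8/225, g'(61/30) = -17/15, so z₃ = (61/30) - (-8/225)/(-17/15) = 1021/510.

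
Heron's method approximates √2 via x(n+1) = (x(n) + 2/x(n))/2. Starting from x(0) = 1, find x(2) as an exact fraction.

17/12

x(1) = (1 + 2/1)/2 = 3/2.
x(2) = (3/2 + 2/(3/2))/2 = 17/12.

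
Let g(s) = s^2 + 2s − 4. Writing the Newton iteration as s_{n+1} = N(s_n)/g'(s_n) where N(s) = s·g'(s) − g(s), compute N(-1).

g'(s) = 2s + 2.
N(s) = s·g'(s) − g(s) = s·(2s + 2) − (s^2 + 2s − 4) = s^2 + 4.
N(-1) = 5.

5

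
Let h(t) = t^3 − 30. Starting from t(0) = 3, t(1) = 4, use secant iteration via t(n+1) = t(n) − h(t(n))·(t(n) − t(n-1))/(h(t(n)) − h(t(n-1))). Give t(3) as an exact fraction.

h(3) = −3, h(4) = 34. t(2) = 4 − 34·(4 − 3)/(34 − (−3)) = 114/37.
h(4) = 34, h(114/37) = −38046/50653. t(3) = (114/37) − (−38046/50653)·((114/37) − 4)/((−38046/50653) − 34) = 80271/25886.

80271/25886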